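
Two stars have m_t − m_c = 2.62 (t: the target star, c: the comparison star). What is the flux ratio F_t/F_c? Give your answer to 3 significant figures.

0.0895

F_t/F_c = 10^(−(m_t − m_c)/2.5) = 10^(-2.62/2.5) = 10^-1.048 = 0.08954.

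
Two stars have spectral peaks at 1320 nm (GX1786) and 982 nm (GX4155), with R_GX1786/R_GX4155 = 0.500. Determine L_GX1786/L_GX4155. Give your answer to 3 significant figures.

0.0766

Wien's law gives T ∝ 1/λ_max, so T_GX1786/T_GX4155 = λ_GX4155/λ_GX1786 = 982/1320 = 0.7439.
Then L ∝ R²T⁴ gives L_GX1786/L_GX4155 = (0.500)² × (0.7439)⁴ = 0.2500 × 0.3063 = 0.07658.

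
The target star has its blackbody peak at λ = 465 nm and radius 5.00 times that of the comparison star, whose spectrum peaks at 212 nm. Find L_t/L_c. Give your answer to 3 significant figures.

Wien's law gives T ∝ 1/λ_max, so T_t/T_c = λ_c/λ_t = 212/465 = 0.4559.
Then L ∝ R²T⁴ gives L_t/L_c = (5.00)² × (0.4559)⁴ = 25.00 × 0.04320 = 1.080.

1.08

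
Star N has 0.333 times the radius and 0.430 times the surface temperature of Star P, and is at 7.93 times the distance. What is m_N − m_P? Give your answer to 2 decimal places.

10.55

L_N/L_P = (0.333)²(0.430)⁴ = 0.003791.
F_N/F_P = (L_N/L_P)/(d_N/d_P)² = 0.003791/62.88 = 6.029×10^-5.
m_N − m_P = −2.5 log₁₀(6.029×10^-5) = 10.55.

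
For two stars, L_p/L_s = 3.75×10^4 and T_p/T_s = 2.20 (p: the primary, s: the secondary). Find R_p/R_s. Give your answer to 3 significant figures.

L ∝ R²T⁴ gives R ∝ √L / T², so
R_p/R_s = √(3.75×10^4) / (2.20)² = 193.6 / 4.840 = 40.01.

40.0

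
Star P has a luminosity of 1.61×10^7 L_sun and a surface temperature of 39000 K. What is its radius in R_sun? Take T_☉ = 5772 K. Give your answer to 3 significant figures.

87.9 R_sun

R/R_☉ = √(L/L_☉) / (T/T_☉)² = √(1.61×10^7) / (6.757)²
       = 4012 / 45.65 = 87.89.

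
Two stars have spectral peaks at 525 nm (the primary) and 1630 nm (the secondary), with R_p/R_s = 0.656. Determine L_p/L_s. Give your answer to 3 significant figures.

40.0

Wien's law gives T ∝ 1/λ_max, so T_p/T_s = λ_s/λ_p = 1630/525 = 3.105.
Then L ∝ R²T⁴ gives L_p/L_s = (0.656)² × (3.105)⁴ = 0.4303 × 92.92 = 39.99.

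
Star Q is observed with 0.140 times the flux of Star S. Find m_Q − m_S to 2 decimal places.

m_Q − m_S = −2.5 log₁₀(F_Q/F_S) = −2.5 log₁₀(0.140) = −2.5 × (-0.854) = 2.135.

2.13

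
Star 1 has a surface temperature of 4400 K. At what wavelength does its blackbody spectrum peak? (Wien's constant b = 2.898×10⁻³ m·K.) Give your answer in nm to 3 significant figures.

659 nm

λ_max = b/T = 2.898×10⁻³ / 4400 = 6.59×10^-7 m = 658.6 nm.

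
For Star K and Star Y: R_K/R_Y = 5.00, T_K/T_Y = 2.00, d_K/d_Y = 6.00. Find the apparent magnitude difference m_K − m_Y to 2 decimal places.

L_K/L_Y = (5.00)²(2.00)⁴ = 400.0.
F_K/F_Y = (L_K/L_Y)/(d_K/d_Y)² = 400.0/36.00 = 11.11.
m_K − m_Y = −2.5 log₁₀(11.11) = -2.61.

-2.61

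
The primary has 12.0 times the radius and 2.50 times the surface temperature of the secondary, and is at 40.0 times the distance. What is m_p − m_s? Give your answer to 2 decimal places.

L_p/L_s = (12.0)²(2.50)⁴ = 5625.
F_p/F_s = (L_p/L_s)/(d_p/d_s)² = 5625/1600 = 3.516.
m_p − m_s = −2.5 log₁₀(3.516) = -1.37.

-1.37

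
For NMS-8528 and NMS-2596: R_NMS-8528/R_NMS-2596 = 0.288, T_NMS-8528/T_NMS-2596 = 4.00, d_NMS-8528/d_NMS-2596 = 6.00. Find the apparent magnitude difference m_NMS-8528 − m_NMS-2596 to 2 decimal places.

0.57

L_NMS-8528/L_NMS-2596 = (0.288)²(4.00)⁴ = 21.23.
F_NMS-8528/F_NMS-2596 = (L_NMS-8528/L_NMS-2596)/(d_NMS-8528/d_NMS-2596)² = 21.23/36.00 = 0.5898.
m_NMS-8528 − m_NMS-2596 = −2.5 log₁₀(0.5898) = 0.57.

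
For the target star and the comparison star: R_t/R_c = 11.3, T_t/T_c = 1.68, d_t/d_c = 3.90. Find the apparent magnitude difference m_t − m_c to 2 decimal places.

L_t/L_c = (11.3)²(1.68)⁴ = 1017.
F_t/F_c = (L_t/L_c)/(d_t/d_c)² = 1017/15.21 = 66.88.
m_t − m_c = −2.5 log₁₀(66.88) = -4.56.

-4.56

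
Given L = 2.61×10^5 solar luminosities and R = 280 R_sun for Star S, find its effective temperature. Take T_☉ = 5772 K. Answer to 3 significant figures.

7.80×10^3 K

T/T_☉ = (L/L_☉)^(1/4) / (R/R_☉)^(1/2)
T = 5772 × (2.61×10^5)^(1/4) / √(280) = 5772 × 22.60 / 16.73 = 7797 K.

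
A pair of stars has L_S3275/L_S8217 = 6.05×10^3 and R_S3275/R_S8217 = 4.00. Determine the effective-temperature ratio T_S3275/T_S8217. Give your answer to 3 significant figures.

4.41

L ∝ R²T⁴ gives T ∝ (L/R²)^(1/4), so
T_S3275/T_S8217 = (6.05×10^3 / 4.00²)^(1/4) = (378.1)^(1/4) = 4.410.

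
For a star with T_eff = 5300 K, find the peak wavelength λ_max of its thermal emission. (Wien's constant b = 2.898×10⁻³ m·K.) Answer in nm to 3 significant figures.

547 nm

λ_max = b/T = 2.898×10⁻³ / 5300 = 5.47×10^-7 m = 546.8 nm.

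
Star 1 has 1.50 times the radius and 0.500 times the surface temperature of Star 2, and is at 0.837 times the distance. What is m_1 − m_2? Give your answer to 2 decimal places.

1.74

L_1/L_2 = (1.50)²(0.500)⁴ = 0.1406.
F_1/F_2 = (L_1/L_2)/(d_1/d_2)² = 0.1406/0.7006 = 0.2007.
m_1 − m_2 = −2.5 log₁₀(0.2007) = 1.74.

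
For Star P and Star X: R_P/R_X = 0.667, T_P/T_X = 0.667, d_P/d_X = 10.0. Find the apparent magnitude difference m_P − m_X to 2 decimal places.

L_P/L_X = (0.667)²(0.667)⁴ = 0.08806.
F_P/F_X = (L_P/L_X)/(d_P/d_X)² = 0.08806/100.0 = 8.806×10^-4.
m_P − m_X = −2.5 log₁₀(8.806×10^-4) = 7.64.

7.64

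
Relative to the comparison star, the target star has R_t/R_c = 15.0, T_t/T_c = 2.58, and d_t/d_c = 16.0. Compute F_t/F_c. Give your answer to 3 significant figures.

L_t/L_c = (R_t/R_c)²(T_t/T_c)⁴ = (15.0)² × (2.58)⁴ = 9969.
F_t/F_c = (L_t/L_c)/(d_t/d_c)² = 9969 / (16.0)² = 38.94.

38.9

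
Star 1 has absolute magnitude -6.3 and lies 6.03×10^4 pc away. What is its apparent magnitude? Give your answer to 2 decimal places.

12.60

m = M + 5 log₁₀(d/10 pc) = -6.3 + 5 log₁₀(6.03×10^4/10)
  = -6.3 + 5 × 3.780 = -6.3 + 18.90 = 12.60.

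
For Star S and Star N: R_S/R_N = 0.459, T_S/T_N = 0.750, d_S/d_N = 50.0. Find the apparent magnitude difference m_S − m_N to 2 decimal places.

11.44

L_S/L_N = (0.459)²(0.750)⁴ = 0.06666.
F_S/F_N = (L_S/L_N)/(d_S/d_N)² = 0.06666/2500 = 2.666×10^-5.
m_S − m_N = −2.5 log₁₀(2.666×10^-5) = 11.44.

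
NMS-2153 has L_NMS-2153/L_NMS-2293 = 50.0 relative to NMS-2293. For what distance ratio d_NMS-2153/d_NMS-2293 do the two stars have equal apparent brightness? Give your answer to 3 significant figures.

7.07

Equal flux requires L_NMS-2153/d_NMS-2153² = L_NMS-2293/d_NMS-2293², so d_NMS-2153/d_NMS-2293 = √(L_NMS-2153/L_NMS-2293)
= √(50.0) = 7.071.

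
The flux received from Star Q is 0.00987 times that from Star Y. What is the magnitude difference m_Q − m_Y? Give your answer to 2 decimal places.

5.01

m_Q − m_Y = −2.5 log₁₀(F_Q/F_Y) = −2.5 log₁₀(0.00987) = −2.5 × (-2.006) = 5.014.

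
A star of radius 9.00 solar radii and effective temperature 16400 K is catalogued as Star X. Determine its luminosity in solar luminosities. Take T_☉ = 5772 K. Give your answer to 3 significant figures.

L/L_☉ = (R/R_☉)² (T/T_☉)⁴ = (9.00)² × (16400/5772)⁴
       = 81.00 × (2.841)⁴ = 81.00 × 65.17 = 5279.

5.28×10^3 solar luminosities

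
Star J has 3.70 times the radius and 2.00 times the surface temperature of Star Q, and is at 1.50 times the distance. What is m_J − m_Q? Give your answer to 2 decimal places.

L_J/L_Q = (3.70)²(2.00)⁴ = 219.0.
F_J/F_Q = (L_J/L_Q)/(d_J/d_Q)² = 219.0/2.250 = 97.35.
m_J − m_Q = −2.5 log₁₀(97.35) = -4.97.

-4.97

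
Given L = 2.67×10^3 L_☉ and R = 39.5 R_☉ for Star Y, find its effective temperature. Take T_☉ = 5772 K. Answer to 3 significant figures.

6.60×10^3 K

T/T_☉ = (L/L_☉)^(1/4) / (R/R_☉)^(1/2)
T = 5772 × (2.67×10^3)^(1/4) / √(39.5) = 5772 × 7.188 / 6.285 = 6602 K.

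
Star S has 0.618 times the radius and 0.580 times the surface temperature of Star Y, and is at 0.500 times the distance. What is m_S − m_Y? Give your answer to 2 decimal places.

1.91

L_S/L_Y = (0.618)²(0.580)⁴ = 0.04322.
F_S/F_Y = (L_S/L_Y)/(d_S/d_Y)² = 0.04322/0.2500 = 0.1729.
m_S − m_Y = −2.5 log₁₀(0.1729) = 1.91.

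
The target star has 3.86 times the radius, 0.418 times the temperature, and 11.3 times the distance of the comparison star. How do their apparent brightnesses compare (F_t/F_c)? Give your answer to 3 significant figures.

0.00356

L_t/L_c = (R_t/R_c)²(T_t/T_c)⁴ = (3.86)² × (0.418)⁴ = 0.4549.
F_t/F_c = (L_t/L_c)/(d_t/d_c)² = 0.4549 / (11.3)² = 0.003562.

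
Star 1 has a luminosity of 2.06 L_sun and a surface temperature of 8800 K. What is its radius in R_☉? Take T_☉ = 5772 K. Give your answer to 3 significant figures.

0.617 R_☉

R/R_☉ = √(L/L_☉) / (T/T_☉)² = √(2.06) / (1.525)²
       = 1.435 / 2.324 = 0.6175.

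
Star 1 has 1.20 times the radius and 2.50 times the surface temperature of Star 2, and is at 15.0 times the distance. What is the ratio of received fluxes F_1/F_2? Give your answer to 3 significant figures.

L_1/L_2 = (R_1/R_2)²(T_1/T_2)⁴ = (1.20)² × (2.50)⁴ = 56.25.
F_1/F_2 = (L_1/L_2)/(d_1/d_2)² = 56.25 / (15.0)² = 0.2500.

0.250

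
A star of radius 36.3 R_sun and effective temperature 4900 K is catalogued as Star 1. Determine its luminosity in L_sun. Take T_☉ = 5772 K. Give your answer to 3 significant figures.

L/L_☉ = (R/R_☉)² (T/T_☉)⁴ = (36.3)² × (4900/5772)⁴
       = 1318 × (0.8489)⁴ = 1318 × 0.5194 = 684.4.

684 L_sun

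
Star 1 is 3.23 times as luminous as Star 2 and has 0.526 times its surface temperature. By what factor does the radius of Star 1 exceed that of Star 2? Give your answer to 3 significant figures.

L ∝ R²T⁴ gives R ∝ √L / T², so
R_1/R_2 = √(3.23) / (0.526)² = 1.797 / 0.2767 = 6.496.

6.50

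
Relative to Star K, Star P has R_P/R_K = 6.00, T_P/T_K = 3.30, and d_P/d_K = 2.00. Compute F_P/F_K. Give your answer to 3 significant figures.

L_P/L_K = (R_P/R_K)²(T_P/T_K)⁴ = (6.00)² × (3.30)⁴ = 4269.
F_P/F_K = (L_P/L_K)/(d_P/d_K)² = 4269 / (2.00)² = 1067.

1.07×10^3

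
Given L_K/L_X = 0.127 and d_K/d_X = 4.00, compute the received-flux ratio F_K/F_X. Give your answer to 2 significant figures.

F = L/(4πd²), so F_K/F_X = (L_K/L_X) / (d_K/d_X)²
= 0.127 / (4.00)² = 0.127 / 16.00 = 0.007938.

0.0079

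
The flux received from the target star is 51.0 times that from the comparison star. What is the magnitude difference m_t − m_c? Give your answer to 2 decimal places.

m_t − m_c = −2.5 log₁₀(F_t/F_c) = −2.5 log₁₀(51.0) = −2.5 × (1.708) = -4.269.

-4.27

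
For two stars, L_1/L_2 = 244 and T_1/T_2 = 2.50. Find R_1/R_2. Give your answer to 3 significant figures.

2.50

L ∝ R²T⁴ gives R ∝ √L / T², so
R_1/R_2 = √(244) / (2.50)² = 15.62 / 6.250 = 2.499.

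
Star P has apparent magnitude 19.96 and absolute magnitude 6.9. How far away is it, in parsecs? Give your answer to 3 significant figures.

m − M = 5 log₁₀(d/10 pc)
19.96 − (6.9) = 13.06 = 5 log₁₀(d/10)
d = 10 × 10^(13.06/5) = 10 × 10^2.612 = 4093 pc.

4.09×10^3 pc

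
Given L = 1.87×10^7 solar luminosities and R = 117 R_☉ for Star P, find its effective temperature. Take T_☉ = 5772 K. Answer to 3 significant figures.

3.51×10^4 K

T/T_☉ = (L/L_☉)^(1/4) / (R/R_☉)^(1/2)
T = 5772 × (1.87×10^7)^(1/4) / √(117) = 5772 × 65.76 / 10.82 = 3.509×10^4 K.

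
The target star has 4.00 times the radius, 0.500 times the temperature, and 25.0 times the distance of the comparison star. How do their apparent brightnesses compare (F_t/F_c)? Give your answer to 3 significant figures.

L_t/L_c = (R_t/R_c)²(T_t/T_c)⁴ = (4.00)² × (0.500)⁴ = 1.000.
F_t/F_c = (L_t/L_c)/(d_t/d_c)² = 1.000 / (25.0)² = 0.001600.

0.00160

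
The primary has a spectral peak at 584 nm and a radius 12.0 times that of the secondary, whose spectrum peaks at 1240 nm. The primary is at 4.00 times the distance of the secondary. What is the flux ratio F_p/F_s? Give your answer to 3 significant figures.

Wien's law: T_p/T_s = λ_s/λ_p = 1240/584 = 2.123.
L_p/L_s = (R_p/R_s)²(T_p/T_s)⁴ = (12.0)²(2.123)⁴ = 2927.
F_p/F_s = (L_p/L_s)/(d_p/d_s)² = 2927/(4.00)² = 182.9.

183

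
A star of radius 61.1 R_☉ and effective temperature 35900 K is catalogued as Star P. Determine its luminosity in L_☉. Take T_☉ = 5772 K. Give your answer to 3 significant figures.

5.59×10^6 L_☉

L/L_☉ = (R/R_☉)² (T/T_☉)⁴ = (61.1)² × (35900/5772)⁴
       = 3733 × (6.220)⁴ = 3733 × 1496 = 5.587×10^6.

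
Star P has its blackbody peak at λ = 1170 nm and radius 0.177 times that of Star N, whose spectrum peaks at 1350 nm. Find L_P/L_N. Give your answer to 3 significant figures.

0.0555

Wien's law gives T ∝ 1/λ_max, so T_P/T_N = λ_N/λ_P = 1350/1170 = 1.154.
Then L ∝ R²T⁴ gives L_P/L_N = (0.177)² × (1.154)⁴ = 0.03133 × 1.773 = 0.05553.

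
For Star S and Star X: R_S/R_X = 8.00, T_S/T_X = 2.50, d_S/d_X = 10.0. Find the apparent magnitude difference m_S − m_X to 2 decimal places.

-3.49

L_S/L_X = (8.00)²(2.50)⁴ = 2500.
F_S/F_X = (L_S/L_X)/(d_S/d_X)² = 2500/100.0 = 25.00.
m_S − m_X = −2.5 log₁₀(25.00) = -3.49.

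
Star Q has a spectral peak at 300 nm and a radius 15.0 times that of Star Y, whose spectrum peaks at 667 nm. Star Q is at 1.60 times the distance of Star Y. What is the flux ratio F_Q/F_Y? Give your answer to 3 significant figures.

2.15×10^3

Wien's law: T_Q/T_Y = λ_Y/λ_Q = 667/300 = 2.223.
L_Q/L_Y = (R_Q/R_Y)²(T_Q/T_Y)⁴ = (15.0)²(2.223)⁴ = 5498.
F_Q/F_Y = (L_Q/L_Y)/(d_Q/d_Y)² = 5498/(1.60)² = 2148.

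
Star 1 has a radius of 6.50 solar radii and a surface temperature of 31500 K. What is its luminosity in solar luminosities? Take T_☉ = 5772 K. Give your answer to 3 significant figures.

3.75×10^4 solar luminosities

L/L_☉ = (R/R_☉)² (T/T_☉)⁴ = (6.50)² × (31500/5772)⁴
       = 42.25 × (5.457)⁴ = 42.25 × 887.0 = 3.748×10^4.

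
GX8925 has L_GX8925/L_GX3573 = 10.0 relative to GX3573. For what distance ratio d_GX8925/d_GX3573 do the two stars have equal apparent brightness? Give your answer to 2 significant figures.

Equal flux requires L_GX8925/d_GX8925² = L_GX3573/d_GX3573², so d_GX8925/d_GX3573 = √(L_GX8925/L_GX3573)
= √(10.0) = 3.162.

3.2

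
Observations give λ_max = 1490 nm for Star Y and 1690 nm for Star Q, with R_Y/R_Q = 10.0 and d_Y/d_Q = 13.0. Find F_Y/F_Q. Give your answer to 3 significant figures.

Wien's law: T_Y/T_Q = λ_Q/λ_Y = 1690/1490 = 1.134.
L_Y/L_Q = (R_Y/R_Q)²(T_Y/T_Q)⁴ = (10.0)²(1.134)⁴ = 165.5.
F_Y/F_Q = (L_Y/L_Q)/(d_Y/d_Q)² = 165.5/(13.0)² = 0.9793.

0.979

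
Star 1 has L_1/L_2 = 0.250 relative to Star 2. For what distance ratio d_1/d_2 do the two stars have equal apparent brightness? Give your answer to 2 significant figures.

Equal flux requires L_1/d_1² = L_2/d_2², so d_1/d_2 = √(L_1/L_2)
= √(0.250) = 0.5000.

0.50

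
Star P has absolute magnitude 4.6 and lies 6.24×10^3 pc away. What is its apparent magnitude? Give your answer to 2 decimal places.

m = M + 5 log₁₀(d/10 pc) = 4.6 + 5 log₁₀(6.24×10^3/10)
  = 4.6 + 5 × 2.795 = 4.6 + 13.98 = 18.58.

18.58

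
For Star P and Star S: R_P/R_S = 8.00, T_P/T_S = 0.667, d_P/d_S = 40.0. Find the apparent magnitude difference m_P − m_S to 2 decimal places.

5.25

L_P/L_S = (8.00)²(0.667)⁴ = 12.67.
F_P/F_S = (L_P/L_S)/(d_P/d_S)² = 12.67/1600 = 0.007917.
m_P − m_S = −2.5 log₁₀(0.007917) = 5.25.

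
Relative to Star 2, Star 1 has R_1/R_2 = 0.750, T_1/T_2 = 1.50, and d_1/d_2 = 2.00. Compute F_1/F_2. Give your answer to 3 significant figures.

0.712

L_1/L_2 = (R_1/R_2)²(T_1/T_2)⁴ = (0.750)² × (1.50)⁴ = 2.848.
F_1/F_2 = (L_1/L_2)/(d_1/d_2)² = 2.848 / (2.00)² = 0.7119.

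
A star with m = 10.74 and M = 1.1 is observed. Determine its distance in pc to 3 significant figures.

m − M = 5 log₁₀(d/10 pc)
10.74 − (1.1) = 9.64 = 5 log₁₀(d/10)
d = 10 × 10^(9.64/5) = 10 × 10^1.928 = 847.2 pc.

847 pc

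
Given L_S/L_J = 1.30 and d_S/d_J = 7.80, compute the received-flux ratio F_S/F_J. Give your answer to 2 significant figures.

F = L/(4πd²), so F_S/F_J = (L_S/L_J) / (d_S/d_J)²
= 1.30 / (7.80)² = 1.30 / 60.84 = 0.02137.

0.021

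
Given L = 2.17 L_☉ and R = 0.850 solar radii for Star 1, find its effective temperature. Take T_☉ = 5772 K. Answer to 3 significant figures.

7.60×10^3 K

T/T_☉ = (L/L_☉)^(1/4) / (R/R_☉)^(1/2)
T = 5772 × (2.17)^(1/4) / √(0.850) = 5772 × 1.214 / 0.9220 = 7599 K.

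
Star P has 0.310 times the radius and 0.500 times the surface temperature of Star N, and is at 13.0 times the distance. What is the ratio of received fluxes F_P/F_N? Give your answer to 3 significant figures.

L_P/L_N = (R_P/R_N)²(T_P/T_N)⁴ = (0.310)² × (0.500)⁴ = 0.006006.
F_P/F_N = (L_P/L_N)/(d_P/d_N)² = 0.006006 / (13.0)² = 3.554×10^-5.

3.55×10^-5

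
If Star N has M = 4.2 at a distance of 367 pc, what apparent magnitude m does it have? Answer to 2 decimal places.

m = M + 5 log₁₀(d/10 pc) = 4.2 + 5 log₁₀(367/10)
  = 4.2 + 5 × 1.565 = 4.2 + 7.82 = 12.02.

12.02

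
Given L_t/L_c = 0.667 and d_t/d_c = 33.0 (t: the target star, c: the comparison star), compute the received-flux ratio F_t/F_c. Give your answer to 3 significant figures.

6.12×10^-4

F = L/(4πd²), so F_t/F_c = (L_t/L_c) / (d_t/d_c)²
= 0.667 / (33.0)² = 0.667 / 1089 = 6.125×10^-4.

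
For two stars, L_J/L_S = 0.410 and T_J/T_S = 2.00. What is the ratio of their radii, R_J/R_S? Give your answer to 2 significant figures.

0.16

L ∝ R²T⁴ gives R ∝ √L / T², so
R_J/R_S = √(0.410) / (2.00)² = 0.6403 / 4.000 = 0.1601.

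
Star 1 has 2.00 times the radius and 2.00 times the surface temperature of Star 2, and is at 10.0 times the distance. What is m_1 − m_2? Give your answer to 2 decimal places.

L_1/L_2 = (2.00)²(2.00)⁴ = 64.00.
F_1/F_2 = (L_1/L_2)/(d_1/d_2)² = 64.00/100.0 = 0.6400.
m_1 − m_2 = −2.5 log₁₀(0.6400) = 0.48.

0.48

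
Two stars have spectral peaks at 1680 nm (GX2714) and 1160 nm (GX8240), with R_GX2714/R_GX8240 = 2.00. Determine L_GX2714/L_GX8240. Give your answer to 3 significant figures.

Wien's law gives T ∝ 1/λ_max, so T_GX2714/T_GX8240 = λ_GX8240/λ_GX2714 = 1160/1680 = 0.6905.
Then L ∝ R²T⁴ gives L_GX2714/L_GX8240 = (2.00)² × (0.6905)⁴ = 4.000 × 0.2273 = 0.9092.

0.909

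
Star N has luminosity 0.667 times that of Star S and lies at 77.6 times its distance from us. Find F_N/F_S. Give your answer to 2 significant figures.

1.1×10^-4

F = L/(4πd²), so F_N/F_S = (L_N/L_S) / (d_N/d_S)²
= 0.667 / (77.6)² = 0.667 / 6022 = 1.108×10^-4.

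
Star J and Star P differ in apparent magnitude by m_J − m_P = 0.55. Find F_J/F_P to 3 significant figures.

F_J/F_P = 10^(−(m_J − m_P)/2.5) = 10^(-0.55/2.5) = 10^-0.220 = 0.6026.

0.603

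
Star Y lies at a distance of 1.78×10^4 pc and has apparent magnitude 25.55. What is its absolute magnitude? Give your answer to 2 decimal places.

M = m − 5 log₁₀(d/10 pc) = 25.55 − 5 log₁₀(1.78×10^4/10)
  = 25.55 − 5 × 3.250 = 25.55 − 16.25 = 9.30.

9.30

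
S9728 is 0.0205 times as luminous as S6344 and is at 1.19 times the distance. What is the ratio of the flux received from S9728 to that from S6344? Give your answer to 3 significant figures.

F = L/(4πd²), so F_S9728/F_S6344 = (L_S9728/L_S6344) / (d_S9728/d_S6344)²
= 0.0205 / (1.19)² = 0.0205 / 1.416 = 0.01448.

0.0145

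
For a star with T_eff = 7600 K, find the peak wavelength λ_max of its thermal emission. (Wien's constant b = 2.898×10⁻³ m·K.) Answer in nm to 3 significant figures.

381 nm

λ_max = b/T = 2.898×10⁻³ / 7600 = 3.81×10^-7 m = 381.3 nm.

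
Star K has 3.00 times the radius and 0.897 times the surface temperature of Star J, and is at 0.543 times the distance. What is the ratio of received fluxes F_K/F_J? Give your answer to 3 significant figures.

19.8

L_K/L_J = (R_K/R_J)²(T_K/T_J)⁴ = (3.00)² × (0.897)⁴ = 5.827.
F_K/F_J = (L_K/L_J)/(d_K/d_J)² = 5.827 / (0.543)² = 19.76.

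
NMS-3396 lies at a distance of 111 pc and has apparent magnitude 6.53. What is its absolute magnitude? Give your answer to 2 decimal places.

1.30

M = m − 5 log₁₀(d/10 pc) = 6.53 − 5 log₁₀(111/10)
  = 6.53 − 5 × 1.045 = 6.53 − 5.23 = 1.30.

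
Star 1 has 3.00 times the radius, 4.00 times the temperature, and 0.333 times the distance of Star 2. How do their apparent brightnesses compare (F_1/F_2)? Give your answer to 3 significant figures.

L_1/L_2 = (R_1/R_2)²(T_1/T_2)⁴ = (3.00)² × (4.00)⁴ = 2304.
F_1/F_2 = (L_1/L_2)/(d_1/d_2)² = 2304 / (0.333)² = 2.078×10^4.

2.08×10^4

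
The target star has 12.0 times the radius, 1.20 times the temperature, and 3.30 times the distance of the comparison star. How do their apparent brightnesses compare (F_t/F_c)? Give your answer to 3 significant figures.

L_t/L_c = (R_t/R_c)²(T_t/T_c)⁴ = (12.0)² × (1.20)⁴ = 298.6.
F_t/F_c = (L_t/L_c)/(d_t/d_c)² = 298.6 / (3.30)² = 27.42.

27.4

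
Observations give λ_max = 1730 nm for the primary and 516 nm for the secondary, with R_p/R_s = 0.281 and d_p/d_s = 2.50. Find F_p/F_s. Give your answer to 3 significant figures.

1.00×10^-4

Wien's law: T_p/T_s = λ_s/λ_p = 516/1730 = 0.2983.
L_p/L_s = (R_p/R_s)²(T_p/T_s)⁴ = (0.281)²(0.2983)⁴ = 6.249×10^-4.
F_p/F_s = (L_p/L_s)/(d_p/d_s)² = 6.249×10^-4/(2.50)² = 9.999×10^-5.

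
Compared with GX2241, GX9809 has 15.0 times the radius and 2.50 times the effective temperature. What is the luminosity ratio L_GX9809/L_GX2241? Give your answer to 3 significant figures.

From the Stefan–Boltzmann law, L ∝ R²T⁴, so
L_GX9809/L_GX2241 = (R_GX9809/R_GX2241)² (T_GX9809/T_GX2241)⁴ = (15.0)² × (2.50)⁴ = 225.0 × 39.06 = 8789.

8.79×10^3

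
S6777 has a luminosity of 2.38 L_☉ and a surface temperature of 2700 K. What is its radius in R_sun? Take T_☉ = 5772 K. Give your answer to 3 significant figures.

7.05 R_sun

R/R_☉ = √(L/L_☉) / (T/T_☉)² = √(2.38) / (0.4678)²
       = 1.543 / 0.2188 = 7.050.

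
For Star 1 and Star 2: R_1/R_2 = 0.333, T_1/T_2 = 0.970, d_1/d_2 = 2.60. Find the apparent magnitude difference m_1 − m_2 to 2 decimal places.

4.59

L_1/L_2 = (0.333)²(0.970)⁴ = 0.09817.
F_1/F_2 = (L_1/L_2)/(d_1/d_2)² = 0.09817/6.760 = 0.01452.
m_1 − m_2 = −2.5 log₁₀(0.01452) = 4.59.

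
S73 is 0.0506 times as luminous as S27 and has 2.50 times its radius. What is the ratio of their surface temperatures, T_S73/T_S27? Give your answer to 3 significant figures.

0.300

L ∝ R²T⁴ gives T ∝ (L/R²)^(1/4), so
T_S73/T_S27 = (0.0506 / 2.50²)^(1/4) = (0.008096)^(1/4) = 0.3000.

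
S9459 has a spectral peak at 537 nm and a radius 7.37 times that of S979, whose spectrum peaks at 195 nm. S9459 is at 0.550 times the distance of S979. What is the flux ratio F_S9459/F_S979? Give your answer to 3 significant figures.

3.12

Wien's law: T_S9459/T_S979 = λ_S979/λ_S9459 = 195/537 = 0.3631.
L_S9459/L_S979 = (R_S9459/R_S979)²(T_S9459/T_S979)⁴ = (7.37)²(0.3631)⁴ = 0.9444.
F_S9459/F_S979 = (L_S9459/L_S979)/(d_S9459/d_S979)² = 0.9444/(0.550)² = 3.122.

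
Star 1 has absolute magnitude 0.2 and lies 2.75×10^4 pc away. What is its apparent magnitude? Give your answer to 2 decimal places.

m = M + 5 log₁₀(d/10 pc) = 0.2 + 5 log₁₀(2.75×10^4/10)
  = 0.2 + 5 × 3.439 = 0.2 + 17.20 = 17.40.

17.40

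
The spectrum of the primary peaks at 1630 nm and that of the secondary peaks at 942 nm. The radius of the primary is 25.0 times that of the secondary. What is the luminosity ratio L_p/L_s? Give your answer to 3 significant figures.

Wien's law gives T ∝ 1/λ_max, so T_p/T_s = λ_s/λ_p = 942/1630 = 0.5779.
Then L ∝ R²T⁴ gives L_p/L_s = (25.0)² × (0.5779)⁴ = 625.0 × 0.1115 = 69.72.

69.7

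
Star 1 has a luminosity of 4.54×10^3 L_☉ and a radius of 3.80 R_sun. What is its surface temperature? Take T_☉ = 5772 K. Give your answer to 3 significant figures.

2.43×10^4 K

T/T_☉ = (L/L_☉)^(1/4) / (R/R_☉)^(1/2)
T = 5772 × (4.54×10^3)^(1/4) / √(3.80) = 5772 × 8.209 / 1.949 = 2.431×10^4 K.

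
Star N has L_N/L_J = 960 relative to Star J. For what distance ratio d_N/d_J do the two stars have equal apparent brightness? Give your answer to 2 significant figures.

31

Equal flux requires L_N/d_N² = L_J/d_J², so d_N/d_J = √(L_N/L_J)
= √(960) = 30.98.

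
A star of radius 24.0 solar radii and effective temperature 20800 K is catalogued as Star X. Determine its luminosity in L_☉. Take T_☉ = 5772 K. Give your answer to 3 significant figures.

9.71×10^4 L_☉

L/L_☉ = (R/R_☉)² (T/T_☉)⁴ = (24.0)² × (20800/5772)⁴
       = 576.0 × (3.604)⁴ = 576.0 × 168.6 = 9.713×10^4.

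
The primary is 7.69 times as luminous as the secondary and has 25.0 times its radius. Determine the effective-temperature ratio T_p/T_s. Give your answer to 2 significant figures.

L ∝ R²T⁴ gives T ∝ (L/R²)^(1/4), so
T_p/T_s = (7.69 / 25.0²)^(1/4) = (0.01230)^(1/4) = 0.3331.

0.33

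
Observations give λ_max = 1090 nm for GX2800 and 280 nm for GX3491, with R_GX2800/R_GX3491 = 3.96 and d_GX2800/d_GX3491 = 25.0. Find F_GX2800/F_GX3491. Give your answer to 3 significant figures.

Wien's law: T_GX2800/T_GX3491 = λ_GX3491/λ_GX2800 = 280/1090 = 0.2569.
L_GX2800/L_GX3491 = (R_GX2800/R_GX3491)²(T_GX2800/T_GX3491)⁴ = (3.96)²(0.2569)⁴ = 0.06828.
F_GX2800/F_GX3491 = (L_GX2800/L_GX3491)/(d_GX2800/d_GX3491)² = 0.06828/(25.0)² = 1.093×10^-4.

1.09×10^-4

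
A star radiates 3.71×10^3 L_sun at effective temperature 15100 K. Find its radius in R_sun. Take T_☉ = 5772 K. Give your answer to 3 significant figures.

8.90 R_sun

R/R_☉ = √(L/L_☉) / (T/T_☉)² = √(3.71×10^3) / (2.616)²
       = 60.91 / 6.844 = 8.900.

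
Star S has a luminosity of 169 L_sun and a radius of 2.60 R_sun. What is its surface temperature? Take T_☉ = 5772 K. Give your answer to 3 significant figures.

1.29×10^4 K

T/T_☉ = (L/L_☉)^(1/4) / (R/R_☉)^(1/2)
T = 5772 × (169)^(1/4) / √(2.60) = 5772 × 3.606 / 1.612 = 1.291×10^4 K.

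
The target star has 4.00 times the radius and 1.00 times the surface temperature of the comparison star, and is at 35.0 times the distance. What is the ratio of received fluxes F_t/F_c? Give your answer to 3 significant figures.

L_t/L_c = (R_t/R_c)²(T_t/T_c)⁴ = (4.00)² × (1.00)⁴ = 16.00.
F_t/F_c = (L_t/L_c)/(d_t/d_c)² = 16.00 / (35.0)² = 0.01306.

0.0131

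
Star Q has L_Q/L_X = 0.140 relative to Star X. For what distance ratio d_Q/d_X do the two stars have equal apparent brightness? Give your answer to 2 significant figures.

Equal flux requires L_Q/d_Q² = L_X/d_X², so d_Q/d_X = √(L_Q/L_X)
= √(0.140) = 0.3742.

0.37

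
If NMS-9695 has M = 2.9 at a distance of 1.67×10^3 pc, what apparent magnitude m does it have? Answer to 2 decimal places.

14.01

m = M + 5 log₁₀(d/10 pc) = 2.9 + 5 log₁₀(1.67×10^3/10)
  = 2.9 + 5 × 2.223 = 2.9 + 11.11 = 14.01.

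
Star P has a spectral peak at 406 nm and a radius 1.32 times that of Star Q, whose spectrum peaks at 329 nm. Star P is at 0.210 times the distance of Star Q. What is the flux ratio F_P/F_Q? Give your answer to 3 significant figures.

Wien's law: T_P/T_Q = λ_Q/λ_P = 329/406 = 0.8103.
L_P/L_Q = (R_P/R_Q)²(T_P/T_Q)⁴ = (1.32)²(0.8103)⁴ = 0.7513.
F_P/F_Q = (L_P/L_Q)/(d_P/d_Q)² = 0.7513/(0.210)² = 17.04.

17.0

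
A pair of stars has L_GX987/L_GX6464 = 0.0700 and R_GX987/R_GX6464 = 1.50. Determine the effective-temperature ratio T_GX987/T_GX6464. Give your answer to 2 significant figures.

L ∝ R²T⁴ gives T ∝ (L/R²)^(1/4), so
T_GX987/T_GX6464 = (0.0700 / 1.50²)^(1/4) = (0.03111)^(1/4) = 0.4200.

0.42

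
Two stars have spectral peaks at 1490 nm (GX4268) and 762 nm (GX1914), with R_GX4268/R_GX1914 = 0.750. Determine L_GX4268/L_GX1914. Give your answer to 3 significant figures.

Wien's law gives T ∝ 1/λ_max, so T_GX4268/T_GX1914 = λ_GX1914/λ_GX4268 = 762/1490 = 0.5114.
Then L ∝ R²T⁴ gives L_GX4268/L_GX1914 = (0.750)² × (0.5114)⁴ = 0.5625 × 0.06840 = 0.03848.

0.0385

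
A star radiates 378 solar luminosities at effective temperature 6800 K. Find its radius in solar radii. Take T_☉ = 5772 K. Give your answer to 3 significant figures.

14.0 solar radii

R/R_☉ = √(L/L_☉) / (T/T_☉)² = √(378) / (1.178)²
       = 19.44 / 1.388 = 14.01.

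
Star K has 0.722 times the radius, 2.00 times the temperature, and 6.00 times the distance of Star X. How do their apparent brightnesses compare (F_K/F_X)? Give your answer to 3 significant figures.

0.232

L_K/L_X = (R_K/R_X)²(T_K/T_X)⁴ = (0.722)² × (2.00)⁴ = 8.341.
F_K/F_X = (L_K/L_X)/(d_K/d_X)² = 8.341 / (6.00)² = 0.2317.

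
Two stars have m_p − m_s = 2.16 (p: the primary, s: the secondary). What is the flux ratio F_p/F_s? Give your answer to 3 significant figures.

0.137

F_p/F_s = 10^(−(m_p − m_s)/2.5) = 10^(-2.16/2.5) = 10^-0.864 = 0.1368.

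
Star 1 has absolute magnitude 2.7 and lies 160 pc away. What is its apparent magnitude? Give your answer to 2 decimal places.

m = M + 5 log₁₀(d/10 pc) = 2.7 + 5 log₁₀(160/10)
  = 2.7 + 5 × 1.204 = 2.7 + 6.02 = 8.72.

8.72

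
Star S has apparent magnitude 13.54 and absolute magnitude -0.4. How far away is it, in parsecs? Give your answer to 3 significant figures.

6.14×10^3 pc

m − M = 5 log₁₀(d/10 pc)
13.54 − (-0.4) = 13.94 = 5 log₁₀(d/10)
d = 10 × 10^(13.94/5) = 10 × 10^2.788 = 6138 pc.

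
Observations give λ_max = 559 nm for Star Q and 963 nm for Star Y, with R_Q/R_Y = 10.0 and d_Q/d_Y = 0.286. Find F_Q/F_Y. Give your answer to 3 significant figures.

Wien's law: T_Q/T_Y = λ_Y/λ_Q = 963/559 = 1.723.
L_Q/L_Y = (R_Q/R_Y)²(T_Q/T_Y)⁴ = (10.0)²(1.723)⁴ = 880.8.
F_Q/F_Y = (L_Q/L_Y)/(d_Q/d_Y)² = 880.8/(0.286)² = 1.077×10^4.

1.08×10^4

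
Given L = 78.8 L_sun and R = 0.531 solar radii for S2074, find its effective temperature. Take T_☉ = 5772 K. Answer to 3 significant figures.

T/T_☉ = (L/L_☉)^(1/4) / (R/R_☉)^(1/2)
T = 5772 × (78.8)^(1/4) / √(0.531) = 5772 × 2.979 / 0.7287 = 2.360×10^4 K.

2.36×10^4 K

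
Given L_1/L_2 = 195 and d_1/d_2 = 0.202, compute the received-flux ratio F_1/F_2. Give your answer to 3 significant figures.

F = L/(4πd²), so F_1/F_2 = (L_1/L_2) / (d_1/d_2)²
= 195 / (0.202)² = 195 / 0.04080 = 4779.

4.78×10^3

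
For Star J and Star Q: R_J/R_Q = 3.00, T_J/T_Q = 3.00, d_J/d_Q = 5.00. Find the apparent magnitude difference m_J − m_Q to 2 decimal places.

L_J/L_Q = (3.00)²(3.00)⁴ = 729.0.
F_J/F_Q = (L_J/L_Q)/(d_J/d_Q)² = 729.0/25.00 = 29.16.
m_J − m_Q = −2.5 log₁₀(29.16) = -3.66.

-3.66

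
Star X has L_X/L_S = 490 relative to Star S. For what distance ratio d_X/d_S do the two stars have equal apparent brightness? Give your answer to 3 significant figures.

22.1

Equal flux requires L_X/d_X² = L_S/d_S², so d_X/d_S = √(L_X/L_S)
= √(490) = 22.14.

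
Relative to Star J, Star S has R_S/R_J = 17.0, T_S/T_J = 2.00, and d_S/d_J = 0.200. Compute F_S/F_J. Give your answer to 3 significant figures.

L_S/L_J = (R_S/R_J)²(T_S/T_J)⁴ = (17.0)² × (2.00)⁴ = 4624.
F_S/F_J = (L_S/L_J)/(d_S/d_J)² = 4624 / (0.200)² = 1.156×10^5.

1.16×10^5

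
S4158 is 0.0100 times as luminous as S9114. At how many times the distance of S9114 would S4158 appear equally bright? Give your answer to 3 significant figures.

0.100

Equal flux requires L_S4158/d_S4158² = L_S9114/d_S9114², so d_S4158/d_S9114 = √(L_S4158/L_S9114)
= √(0.0100) = 0.1000.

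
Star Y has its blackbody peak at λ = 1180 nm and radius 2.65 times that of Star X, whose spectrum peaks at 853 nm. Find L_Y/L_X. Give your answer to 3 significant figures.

1.92

Wien's law gives T ∝ 1/λ_max, so T_Y/T_X = λ_X/λ_Y = 853/1180 = 0.7229.
Then L ∝ R²T⁴ gives L_Y/L_X = (2.65)² × (0.7229)⁴ = 7.022 × 0.2731 = 1.918.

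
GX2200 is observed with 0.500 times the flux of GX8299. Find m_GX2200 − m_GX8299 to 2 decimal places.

0.75

m_GX2200 − m_GX8299 = −2.5 log₁₀(F_GX2200/F_GX8299) = −2.5 log₁₀(0.500) = −2.5 × (-0.301) = 0.753.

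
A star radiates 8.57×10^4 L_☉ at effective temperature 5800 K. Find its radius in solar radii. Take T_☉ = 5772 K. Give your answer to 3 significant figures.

R/R_☉ = √(L/L_☉) / (T/T_☉)² = √(8.57×10^4) / (1.005)²
       = 292.7 / 1.010 = 289.9.

290 solar radii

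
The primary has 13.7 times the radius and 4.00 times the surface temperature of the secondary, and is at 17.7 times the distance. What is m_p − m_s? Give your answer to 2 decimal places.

L_p/L_s = (13.7)²(4.00)⁴ = 4.805×10^4.
F_p/F_s = (L_p/L_s)/(d_p/d_s)² = 4.805×10^4/313.3 = 153.4.
m_p − m_s = −2.5 log₁₀(153.4) = -5.46.

-5.46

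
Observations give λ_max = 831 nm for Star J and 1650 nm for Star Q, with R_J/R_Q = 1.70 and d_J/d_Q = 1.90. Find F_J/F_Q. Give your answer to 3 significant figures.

Wien's law: T_J/T_Q = λ_Q/λ_J = 1650/831 = 1.986.
L_J/L_Q = (R_J/R_Q)²(T_J/T_Q)⁴ = (1.70)²(1.986)⁴ = 44.92.
F_J/F_Q = (L_J/L_Q)/(d_J/d_Q)² = 44.92/(1.90)² = 12.44.

12.4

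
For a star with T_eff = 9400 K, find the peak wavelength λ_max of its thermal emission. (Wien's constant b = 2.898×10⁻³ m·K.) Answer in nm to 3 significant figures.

λ_max = b/T = 2.898×10⁻³ / 9400 = 3.08×10^-7 m = 308.3 nm.

308 nm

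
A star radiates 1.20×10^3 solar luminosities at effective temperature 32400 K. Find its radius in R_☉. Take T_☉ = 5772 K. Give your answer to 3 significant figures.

R/R_☉ = √(L/L_☉) / (T/T_☉)² = √(1.20×10^3) / (5.613)²
       = 34.64 / 31.51 = 1.099.

1.10 R_☉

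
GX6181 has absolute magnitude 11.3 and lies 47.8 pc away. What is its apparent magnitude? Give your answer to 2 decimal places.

m = M + 5 log₁₀(d/10 pc) = 11.3 + 5 log₁₀(47.8/10)
  = 11.3 + 5 × 0.679 = 11.3 + 3.40 = 14.70.

14.70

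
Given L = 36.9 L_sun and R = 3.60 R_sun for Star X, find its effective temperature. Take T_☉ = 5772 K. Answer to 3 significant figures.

T/T_☉ = (L/L_☉)^(1/4) / (R/R_☉)^(1/2)
T = 5772 × (36.9)^(1/4) / √(3.60) = 5772 × 2.465 / 1.897 = 7498 K.

7.50×10^3 K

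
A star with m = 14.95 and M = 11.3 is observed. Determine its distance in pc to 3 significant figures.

53.7 pc

m − M = 5 log₁₀(d/10 pc)
14.95 − (11.3) = 3.65 = 5 log₁₀(d/10)
d = 10 × 10^(3.65/5) = 10 × 10^0.730 = 53.70 pc.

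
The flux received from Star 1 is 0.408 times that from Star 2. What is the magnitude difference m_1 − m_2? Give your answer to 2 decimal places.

m_1 − m_2 = −2.5 log₁₀(F_1/F_2) = −2.5 log₁₀(0.408) = −2.5 × (-0.389) = 0.973.

0.97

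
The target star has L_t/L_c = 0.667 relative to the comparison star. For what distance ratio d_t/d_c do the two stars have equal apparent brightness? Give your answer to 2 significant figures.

Equal flux requires L_t/d_t² = L_c/d_c², so d_t/d_c = √(L_t/L_c)
= √(0.667) = 0.8167.

0.82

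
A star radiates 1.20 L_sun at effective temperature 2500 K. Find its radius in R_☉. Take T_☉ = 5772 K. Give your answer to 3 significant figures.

R/R_☉ = √(L/L_☉) / (T/T_☉)² = √(1.20) / (0.4331)²
       = 1.095 / 0.1876 = 5.839.

5.84 R_☉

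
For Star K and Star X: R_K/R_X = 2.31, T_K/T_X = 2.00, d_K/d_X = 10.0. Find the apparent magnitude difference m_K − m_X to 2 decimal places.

0.17

L_K/L_X = (2.31)²(2.00)⁴ = 85.38.
F_K/F_X = (L_K/L_X)/(d_K/d_X)² = 85.38/100.0 = 0.8538.
m_K − m_X = −2.5 log₁₀(0.8538) = 0.17.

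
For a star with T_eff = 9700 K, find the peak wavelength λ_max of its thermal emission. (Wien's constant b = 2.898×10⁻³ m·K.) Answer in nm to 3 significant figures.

λ_max = b/T = 2.898×10⁻³ / 9700 = 2.99×10^-7 m = 298.8 nm.

299 nm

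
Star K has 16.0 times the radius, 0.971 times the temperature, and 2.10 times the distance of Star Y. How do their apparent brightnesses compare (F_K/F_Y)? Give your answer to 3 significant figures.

51.6

L_K/L_Y = (R_K/R_Y)²(T_K/T_Y)⁴ = (16.0)² × (0.971)⁴ = 227.6.
F_K/F_Y = (L_K/L_Y)/(d_K/d_Y)² = 227.6 / (2.10)² = 51.60.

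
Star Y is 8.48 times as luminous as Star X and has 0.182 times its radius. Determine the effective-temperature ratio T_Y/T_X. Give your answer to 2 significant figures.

4.0

L ∝ R²T⁴ gives T ∝ (L/R²)^(1/4), so
T_Y/T_X = (8.48 / 0.182²)^(1/4) = (256.0)^(1/4) = 4.000.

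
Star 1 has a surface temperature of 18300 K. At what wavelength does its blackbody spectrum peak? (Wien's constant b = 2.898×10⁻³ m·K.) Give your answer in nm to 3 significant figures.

λ_max = b/T = 2.898×10⁻³ / 18300 = 1.58×10^-7 m = 158.4 nm.

158 nm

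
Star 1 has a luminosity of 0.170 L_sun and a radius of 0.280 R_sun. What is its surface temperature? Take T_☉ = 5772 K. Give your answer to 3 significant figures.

7.00×10^3 K

T/T_☉ = (L/L_☉)^(1/4) / (R/R_☉)^(1/2)
T = 5772 × (0.170)^(1/4) / √(0.280) = 5772 × 0.6421 / 0.5292 = 7004 K.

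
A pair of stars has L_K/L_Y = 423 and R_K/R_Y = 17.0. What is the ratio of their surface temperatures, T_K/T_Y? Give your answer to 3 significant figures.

L ∝ R²T⁴ gives T ∝ (L/R²)^(1/4), so
T_K/T_Y = (423 / 17.0²)^(1/4) = (1.464)^(1/4) = 1.100.

1.10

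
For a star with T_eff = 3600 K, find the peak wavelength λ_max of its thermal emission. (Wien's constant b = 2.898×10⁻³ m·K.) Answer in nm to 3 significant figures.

805 nm

λ_max = b/T = 2.898×10⁻³ / 3600 = 8.05×10^-7 m = 805.0 nm.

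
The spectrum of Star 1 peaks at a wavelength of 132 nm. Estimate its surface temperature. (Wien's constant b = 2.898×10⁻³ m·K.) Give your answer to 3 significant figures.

T = b/λ_max = 2.898×10⁻³ / (132×10⁻⁹) = 2.195×10^4 K.

2.20×10^4 K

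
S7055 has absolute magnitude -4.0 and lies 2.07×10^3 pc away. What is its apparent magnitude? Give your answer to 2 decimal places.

m = M + 5 log₁₀(d/10 pc) = -4.0 + 5 log₁₀(2.07×10^3/10)
  = -4.0 + 5 × 2.316 = -4.0 + 11.58 = 7.58.

7.58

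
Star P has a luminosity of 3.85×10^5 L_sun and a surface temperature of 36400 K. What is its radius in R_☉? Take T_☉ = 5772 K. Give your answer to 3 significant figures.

R/R_☉ = √(L/L_☉) / (T/T_☉)² = √(3.85×10^5) / (6.306)²
       = 620.5 / 39.77 = 15.60.

15.6 R_☉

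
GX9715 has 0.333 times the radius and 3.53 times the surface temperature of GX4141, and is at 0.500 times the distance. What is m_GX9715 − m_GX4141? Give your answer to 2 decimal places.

L_GX9715/L_GX4141 = (0.333)²(3.53)⁴ = 17.22.
F_GX9715/F_GX4141 = (L_GX9715/L_GX4141)/(d_GX9715/d_GX4141)² = 17.22/0.2500 = 68.87.
m_GX9715 − m_GX4141 = −2.5 log₁₀(68.87) = -4.60.

-4.60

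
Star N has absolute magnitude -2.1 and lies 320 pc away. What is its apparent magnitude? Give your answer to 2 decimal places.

m = M + 5 log₁₀(d/10 pc) = -2.1 + 5 log₁₀(320/10)
  = -2.1 + 5 × 1.505 = -2.1 + 7.53 = 5.43.

5.43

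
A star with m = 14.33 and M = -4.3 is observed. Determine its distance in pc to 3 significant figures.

m − M = 5 log₁₀(d/10 pc)
14.33 − (-4.3) = 18.63 = 5 log₁₀(d/10)
d = 10 × 10^(18.63/5) = 10 × 10^3.726 = 5.321×10^4 pc.

5.32×10^4 pc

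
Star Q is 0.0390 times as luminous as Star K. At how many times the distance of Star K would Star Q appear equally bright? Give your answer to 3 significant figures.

0.197

Equal flux requires L_Q/d_Q² = L_K/d_K², so d_Q/d_K = √(L_Q/L_K)
= √(0.0390) = 0.1975.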